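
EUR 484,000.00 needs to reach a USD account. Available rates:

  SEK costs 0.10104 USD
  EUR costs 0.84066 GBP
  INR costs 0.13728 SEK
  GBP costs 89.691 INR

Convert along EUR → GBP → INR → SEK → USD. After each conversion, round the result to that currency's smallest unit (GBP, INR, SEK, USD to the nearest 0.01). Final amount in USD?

EUR 484,000.00 × 0.84066 = GBP 406,879.44
GBP 406,879.44 × 89.691 = INR 36,493,423.85
INR 36,493,423.85 × 0.13728 = SEK 5,009,817.23
SEK 5,009,817.23 × 0.10104 = USD 506,191.93

USD 506,191.93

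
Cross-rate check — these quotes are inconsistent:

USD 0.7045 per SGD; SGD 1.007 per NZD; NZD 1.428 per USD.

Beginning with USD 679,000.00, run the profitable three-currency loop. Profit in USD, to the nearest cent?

Profit: USD 8,873.30

Profitable loop is USD → NZD → SGD → USD:
USD 679,000.00 × 1.428 = NZD 969,612.00
NZD 969,612.00 × 1.007 = SGD 976,399.28
SGD 976,399.28 × 0.7045 = USD 687,873.30
Profit = USD 687,873.30 − USD 679,000.00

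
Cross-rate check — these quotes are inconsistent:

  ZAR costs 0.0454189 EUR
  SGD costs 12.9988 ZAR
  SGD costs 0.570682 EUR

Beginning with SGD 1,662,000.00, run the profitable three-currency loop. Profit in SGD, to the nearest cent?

Profitable loop is SGD → ZAR → EUR → SGD:
SGD 1,662,000.00 × 12.9988 = ZAR 21,604,005.60
ZAR 21,604,005.60 × 0.0454189 = EUR 981,230.17
EUR 981,230.17 ÷ 0.570682 = SGD 1,719,399.19
Profit = SGD 1,719,399.19 − SGD 1,662,000.00

Profit: SGD 57,399.19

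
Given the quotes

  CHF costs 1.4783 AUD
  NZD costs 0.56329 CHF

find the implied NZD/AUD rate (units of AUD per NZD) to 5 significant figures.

NZD/AUD = 0.83271

1 NZD × 0.56329 = 0.56329 CHF
0.56329 CHF × 1.4783 = 0.832712 AUD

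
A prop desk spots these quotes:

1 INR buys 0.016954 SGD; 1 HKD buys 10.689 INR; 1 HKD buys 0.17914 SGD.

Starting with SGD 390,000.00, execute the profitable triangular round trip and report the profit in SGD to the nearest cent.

Profitable loop is SGD → HKD → INR → SGD:
SGD 390,000.00 ÷ 0.17914 = HKD 2,177,068.21
HKD 2,177,068.21 × 10.689 = INR 23,270,682.15
INR 23,270,682.15 × 0.016954 = SGD 394,531.15
Profit = SGD 394,531.15 − SGD 390,000.00

Profit: SGD 4,531.15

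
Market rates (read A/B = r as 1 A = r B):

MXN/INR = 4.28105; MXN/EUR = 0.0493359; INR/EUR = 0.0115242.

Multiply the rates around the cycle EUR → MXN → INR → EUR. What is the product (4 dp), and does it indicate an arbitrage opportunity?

1.0000 (no arbitrage)

Around EUR → MXN → INR → EUR: 1 ÷ 0.0493359 × 4.28105 × 0.0115242 = 0.999995
Product ≈ 1 (deviation 0.000%, within rounding noise).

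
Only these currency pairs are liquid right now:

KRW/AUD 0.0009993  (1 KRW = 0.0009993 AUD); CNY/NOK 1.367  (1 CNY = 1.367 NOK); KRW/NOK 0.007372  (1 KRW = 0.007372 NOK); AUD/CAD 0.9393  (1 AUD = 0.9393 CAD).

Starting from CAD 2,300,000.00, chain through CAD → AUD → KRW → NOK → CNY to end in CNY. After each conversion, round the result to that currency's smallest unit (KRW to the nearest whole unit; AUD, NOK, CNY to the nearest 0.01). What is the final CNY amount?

CAD 2,300,000.00 ÷ 0.9393 = AUD 2,448,631.96
AUD 2,448,631.96 ÷ 0.0009993 = KRW 2,450,347,203
KRW 2,450,347,203 × 0.007372 = NOK 18,063,959.58
NOK 18,063,959.58 ÷ 1.367 = CNY 13,214,308.40

CNY 13,214,308.40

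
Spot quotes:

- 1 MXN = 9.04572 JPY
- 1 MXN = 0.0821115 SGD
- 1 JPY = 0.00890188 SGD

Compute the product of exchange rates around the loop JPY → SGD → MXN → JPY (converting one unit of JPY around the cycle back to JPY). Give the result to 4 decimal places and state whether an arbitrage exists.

Around JPY → SGD → MXN → JPY: 1 × 0.00890188 ÷ 0.0821115 × 9.04572 = 0.980665
Product < 1; profitable direction is JPY → MXN → SGD → JPY.

0.9807 (arbitrage exists)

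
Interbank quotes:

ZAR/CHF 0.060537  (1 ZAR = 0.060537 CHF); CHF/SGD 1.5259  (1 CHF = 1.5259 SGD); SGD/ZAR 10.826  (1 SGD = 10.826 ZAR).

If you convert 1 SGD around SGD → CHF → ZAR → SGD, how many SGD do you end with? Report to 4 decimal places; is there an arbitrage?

1.0000 (no arbitrage)

Around SGD → CHF → ZAR → SGD: 1 ÷ 1.5259 ÷ 0.060537 ÷ 10.826 = 0.999965
Product ≈ 1 (deviation 0.003%, within rounding noise).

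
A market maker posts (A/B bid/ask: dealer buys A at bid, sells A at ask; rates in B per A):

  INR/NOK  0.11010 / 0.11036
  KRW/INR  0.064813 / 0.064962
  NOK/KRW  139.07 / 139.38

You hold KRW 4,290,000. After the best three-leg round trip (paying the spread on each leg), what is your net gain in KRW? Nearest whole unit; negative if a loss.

Best loop KRW → NOK → INR → KRW:
KRW 4,290,000 ÷ 139.38 (buy NOK at ask) = NOK 30,779.16
NOK 30,779.16 ÷ 0.11036 (buy INR at ask) = INR 278,897.83
INR 278,897.83 ÷ 0.064962 (buy KRW at ask) = KRW 4,293,246

Net profit: KRW 3,246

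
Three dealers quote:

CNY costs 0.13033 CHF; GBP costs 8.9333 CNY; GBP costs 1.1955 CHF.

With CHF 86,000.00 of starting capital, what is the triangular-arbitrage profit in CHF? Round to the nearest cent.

Profitable loop is CHF → CNY → GBP → CHF:
CHF 86,000.00 ÷ 0.13033 = CNY 659,863.42
CNY 659,863.42 ÷ 8.9333 = GBP 73,865.58
GBP 73,865.58 × 1.1955 = CHF 88,306.31
Profit = CHF 88,306.31 − CHF 86,000.00

Profit: CHF 2,306.31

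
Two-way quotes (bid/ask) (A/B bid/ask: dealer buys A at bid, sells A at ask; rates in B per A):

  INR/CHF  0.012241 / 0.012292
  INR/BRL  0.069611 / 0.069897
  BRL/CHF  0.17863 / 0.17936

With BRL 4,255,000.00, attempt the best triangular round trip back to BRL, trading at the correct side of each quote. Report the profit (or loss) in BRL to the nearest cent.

Net profit: BRL 49,366.91

Best loop BRL → CHF → INR → BRL:
BRL 4,255,000.00 × 0.17863 (sell BRL at bid) = CHF 760,070.65
CHF 760,070.65 ÷ 0.012292 (buy INR at ask) = INR 61,834,579.40
INR 61,834,579.40 × 0.069611 (sell INR at bid) = BRL 4,304,366.91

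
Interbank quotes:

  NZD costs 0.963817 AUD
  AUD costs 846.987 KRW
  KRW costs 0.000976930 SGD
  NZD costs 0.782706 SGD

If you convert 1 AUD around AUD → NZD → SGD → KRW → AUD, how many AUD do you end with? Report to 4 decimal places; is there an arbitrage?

Around AUD → NZD → SGD → KRW → AUD: 1 ÷ 0.963817 × 0.782706 ÷ 0.000976930 ÷ 846.987 = 0.981440
Product < 1; profitable direction is AUD → KRW → SGD → NZD → AUD.

0.9814 (arbitrage exists)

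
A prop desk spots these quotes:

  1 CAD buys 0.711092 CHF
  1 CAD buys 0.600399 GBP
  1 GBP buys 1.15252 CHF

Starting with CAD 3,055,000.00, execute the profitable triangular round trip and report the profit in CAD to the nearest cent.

Profit: CAD 84,413.90

Profitable loop is CAD → CHF → GBP → CAD:
CAD 3,055,000.00 × 0.711092 = CHF 2,172,386.06
CHF 2,172,386.06 ÷ 1.15252 = GBP 1,884,900.96
GBP 1,884,900.96 ÷ 0.600399 = CAD 3,139,413.90
Profit = CAD 3,139,413.90 − CAD 3,055,000.00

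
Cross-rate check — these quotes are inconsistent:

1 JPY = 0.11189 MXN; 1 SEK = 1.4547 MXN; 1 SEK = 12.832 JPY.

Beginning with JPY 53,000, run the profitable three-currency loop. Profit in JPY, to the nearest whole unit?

Profitable loop is JPY → SEK → MXN → JPY:
JPY 53,000 ÷ 12.832 = SEK 4,130.30
SEK 4,130.30 × 1.4547 = MXN 6,008.35
MXN 6,008.35 ÷ 0.11189 = JPY 53,699
Profit = JPY 53,699 − JPY 53,000

Profit: JPY 699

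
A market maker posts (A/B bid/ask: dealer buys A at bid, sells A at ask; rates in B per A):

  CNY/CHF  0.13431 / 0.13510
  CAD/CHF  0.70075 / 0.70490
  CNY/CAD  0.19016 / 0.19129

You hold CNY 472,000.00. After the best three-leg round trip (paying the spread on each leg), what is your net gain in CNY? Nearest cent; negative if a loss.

Net result: CNY -1,856.36 (no profitable arbitrage after spreads)

Best loop CNY → CHF → CAD → CNY:
CNY 472,000.00 × 0.13431 (sell CNY at bid) = CHF 63,394.32
CHF 63,394.32 ÷ 0.70490 (buy CAD at ask) = CAD 89,933.78
CAD 89,933.78 ÷ 0.19129 (buy CNY at ask) = CNY 470,143.64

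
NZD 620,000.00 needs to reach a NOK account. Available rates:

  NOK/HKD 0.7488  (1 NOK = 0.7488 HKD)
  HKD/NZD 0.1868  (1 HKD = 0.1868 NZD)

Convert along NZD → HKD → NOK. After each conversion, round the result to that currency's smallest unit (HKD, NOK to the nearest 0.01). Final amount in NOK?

NZD 620,000.00 ÷ 0.1868 = HKD 3,319,057.82
HKD 3,319,057.82 ÷ 0.7488 = NOK 4,432,502.43

NOK 4,432,502.43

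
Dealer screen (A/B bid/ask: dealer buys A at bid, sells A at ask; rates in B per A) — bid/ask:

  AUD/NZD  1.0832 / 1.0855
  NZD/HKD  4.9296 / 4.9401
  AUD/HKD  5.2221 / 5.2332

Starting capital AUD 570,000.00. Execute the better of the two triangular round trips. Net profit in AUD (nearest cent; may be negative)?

Net profit: AUD 11,604.63

Best loop AUD → NZD → HKD → AUD:
AUD 570,000.00 × 1.0832 (sell AUD at bid) = NZD 617,424.00
NZD 617,424.00 × 4.9296 (sell NZD at bid) = HKD 3,043,653.35
HKD 3,043,653.35 ÷ 5.2332 (buy AUD at ask) = AUD 581,604.63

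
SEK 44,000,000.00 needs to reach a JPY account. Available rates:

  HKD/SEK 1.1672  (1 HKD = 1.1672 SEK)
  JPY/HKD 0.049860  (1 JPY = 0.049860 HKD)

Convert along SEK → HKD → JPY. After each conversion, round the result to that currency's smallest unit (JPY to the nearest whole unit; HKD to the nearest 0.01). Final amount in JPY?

SEK 44,000,000.00 ÷ 1.1672 = HKD 37,697,052.78
HKD 37,697,052.78 ÷ 0.049860 = JPY 756,058,018

JPY 756,058,018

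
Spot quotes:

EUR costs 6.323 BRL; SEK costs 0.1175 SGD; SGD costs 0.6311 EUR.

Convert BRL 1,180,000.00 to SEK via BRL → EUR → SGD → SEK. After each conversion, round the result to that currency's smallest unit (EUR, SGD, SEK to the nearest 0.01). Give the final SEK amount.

SEK 2,516,649.79

BRL 1,180,000.00 ÷ 6.323 = EUR 186,620.28
EUR 186,620.28 ÷ 0.6311 = SGD 295,706.35
SGD 295,706.35 ÷ 0.1175 = SEK 2,516,649.79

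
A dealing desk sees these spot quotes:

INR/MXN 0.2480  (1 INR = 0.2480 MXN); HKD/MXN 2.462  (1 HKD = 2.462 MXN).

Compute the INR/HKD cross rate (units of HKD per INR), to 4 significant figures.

INR/HKD = 0.1007

1 INR × 0.2480 = 0.248 MXN
0.248 MXN ÷ 2.462 = 0.100731 HKD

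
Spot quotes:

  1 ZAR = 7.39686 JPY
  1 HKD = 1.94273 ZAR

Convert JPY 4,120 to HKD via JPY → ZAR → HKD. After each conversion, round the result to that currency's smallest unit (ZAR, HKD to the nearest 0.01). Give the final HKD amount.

JPY 4,120 ÷ 7.39686 = ZAR 556.99
ZAR 556.99 ÷ 1.94273 = HKD 286.70

HKD 286.70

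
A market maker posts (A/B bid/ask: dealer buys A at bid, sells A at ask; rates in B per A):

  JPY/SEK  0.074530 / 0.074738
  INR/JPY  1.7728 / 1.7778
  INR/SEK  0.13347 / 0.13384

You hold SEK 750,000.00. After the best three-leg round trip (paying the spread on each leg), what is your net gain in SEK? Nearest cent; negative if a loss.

Best loop SEK → JPY → INR → SEK:
SEK 750,000.00 ÷ 0.074738 (buy JPY at ask) = JPY 10,035,056
JPY 10,035,056 ÷ 1.7778 (buy INR at ask) = INR 5,644,648.33
INR 5,644,648.33 × 0.13347 (sell INR at bid) = SEK 753,391.21

Net profit: SEK 3,391.21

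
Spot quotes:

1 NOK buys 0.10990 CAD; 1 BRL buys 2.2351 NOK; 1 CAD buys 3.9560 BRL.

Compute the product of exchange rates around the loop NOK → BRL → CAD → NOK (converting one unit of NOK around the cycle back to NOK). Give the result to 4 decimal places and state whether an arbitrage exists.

Around NOK → BRL → CAD → NOK: 1 ÷ 2.2351 ÷ 3.9560 ÷ 0.10990 = 1.029080
Product > 1; profitable direction is NOK → BRL → CAD → NOK.

1.0291 (arbitrage exists)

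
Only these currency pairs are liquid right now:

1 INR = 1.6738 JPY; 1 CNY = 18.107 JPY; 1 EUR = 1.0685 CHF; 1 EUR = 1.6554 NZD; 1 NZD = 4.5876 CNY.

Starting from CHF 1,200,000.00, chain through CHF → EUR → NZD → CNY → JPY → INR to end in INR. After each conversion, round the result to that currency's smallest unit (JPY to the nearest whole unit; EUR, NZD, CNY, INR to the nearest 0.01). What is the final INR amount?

CHF 1,200,000.00 ÷ 1.0685 = EUR 1,123,069.72
EUR 1,123,069.72 × 1.6554 = NZD 1,859,129.61
NZD 1,859,129.61 × 4.5876 = CNY 8,528,943.00
CNY 8,528,943.00 × 18.107 = JPY 154,433,571
JPY 154,433,571 ÷ 1.6738 = INR 92,265,247.34

INR 92,265,247.34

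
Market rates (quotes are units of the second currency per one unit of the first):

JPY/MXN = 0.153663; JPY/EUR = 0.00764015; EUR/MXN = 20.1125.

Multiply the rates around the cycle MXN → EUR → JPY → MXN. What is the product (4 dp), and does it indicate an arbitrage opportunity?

Around MXN → EUR → JPY → MXN: 1 ÷ 20.1125 ÷ 0.00764015 × 0.153663 = 1.000003
Product ≈ 1 (deviation 0.000%, within rounding noise).

1.0000 (no arbitrage)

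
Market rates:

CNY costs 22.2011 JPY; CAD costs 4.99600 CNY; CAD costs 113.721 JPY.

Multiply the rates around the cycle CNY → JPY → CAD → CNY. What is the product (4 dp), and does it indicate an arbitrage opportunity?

Around CNY → JPY → CAD → CNY: 1 × 22.2011 ÷ 113.721 × 4.99600 = 0.975340
Product < 1; profitable direction is CNY → CAD → JPY → CNY.

0.9753 (arbitrage exists)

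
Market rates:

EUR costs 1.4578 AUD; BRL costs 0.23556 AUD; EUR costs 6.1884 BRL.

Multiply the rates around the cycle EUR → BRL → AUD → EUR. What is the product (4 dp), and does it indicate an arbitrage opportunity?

Around EUR → BRL → AUD → EUR: 1 × 6.1884 × 0.23556 ÷ 1.4578 = 0.999959
Product ≈ 1 (deviation 0.004%, within rounding noise).

1.0000 (no arbitrage)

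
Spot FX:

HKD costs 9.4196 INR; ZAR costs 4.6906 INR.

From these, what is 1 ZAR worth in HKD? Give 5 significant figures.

1 ZAR × 4.6906 = 4.6906 INR
4.6906 INR ÷ 9.4196 = 0.497962 HKD

ZAR/HKD = 0.49796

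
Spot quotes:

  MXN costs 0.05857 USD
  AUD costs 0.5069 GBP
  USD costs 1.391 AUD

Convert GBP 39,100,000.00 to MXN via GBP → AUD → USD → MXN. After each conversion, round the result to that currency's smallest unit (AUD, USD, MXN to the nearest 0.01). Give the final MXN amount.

MXN 946,786,620.62

GBP 39,100,000.00 ÷ 0.5069 = AUD 77,135,529.69
AUD 77,135,529.69 ÷ 1.391 = USD 55,453,292.37
USD 55,453,292.37 ÷ 0.05857 = MXN 946,786,620.62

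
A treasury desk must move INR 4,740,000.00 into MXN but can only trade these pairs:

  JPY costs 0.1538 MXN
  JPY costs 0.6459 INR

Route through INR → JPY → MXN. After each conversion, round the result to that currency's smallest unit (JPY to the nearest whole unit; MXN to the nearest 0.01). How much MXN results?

INR 4,740,000.00 ÷ 0.6459 = JPY 7,338,597
JPY 7,338,597 × 0.1538 = MXN 1,128,676.22

MXN 1,128,676.22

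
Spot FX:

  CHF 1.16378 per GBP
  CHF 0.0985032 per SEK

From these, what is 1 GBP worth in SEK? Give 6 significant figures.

1 GBP × 1.16378 = 1.16378 CHF
1.16378 CHF ÷ 0.0985032 = 11.8146 SEK

GBP/SEK = 11.8146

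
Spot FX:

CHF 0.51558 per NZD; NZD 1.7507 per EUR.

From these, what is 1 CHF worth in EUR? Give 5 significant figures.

CHF/EUR = 1.1079

1 CHF ÷ 0.51558 = 1.93956 NZD
1.93956 NZD ÷ 1.7507 = 1.10788 EUR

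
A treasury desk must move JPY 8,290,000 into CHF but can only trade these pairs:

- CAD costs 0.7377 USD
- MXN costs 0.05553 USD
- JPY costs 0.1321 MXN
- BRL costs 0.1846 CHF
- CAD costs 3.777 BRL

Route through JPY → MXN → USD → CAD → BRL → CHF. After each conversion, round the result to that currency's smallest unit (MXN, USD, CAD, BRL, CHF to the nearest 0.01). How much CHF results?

CHF 57,475.65

JPY 8,290,000 × 0.1321 = MXN 1,095,109.00
MXN 1,095,109.00 × 0.05553 = USD 60,811.40
USD 60,811.40 ÷ 0.7377 = CAD 82,433.78
CAD 82,433.78 × 3.777 = BRL 311,352.39
BRL 311,352.39 × 0.1846 = CHF 57,475.65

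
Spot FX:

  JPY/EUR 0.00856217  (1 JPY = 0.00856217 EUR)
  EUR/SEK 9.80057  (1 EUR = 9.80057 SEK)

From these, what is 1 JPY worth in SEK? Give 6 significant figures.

1 JPY × 0.00856217 = 0.00856217 EUR
0.00856217 EUR × 9.80057 = 0.0839141 SEK

JPY/SEK = 0.0839141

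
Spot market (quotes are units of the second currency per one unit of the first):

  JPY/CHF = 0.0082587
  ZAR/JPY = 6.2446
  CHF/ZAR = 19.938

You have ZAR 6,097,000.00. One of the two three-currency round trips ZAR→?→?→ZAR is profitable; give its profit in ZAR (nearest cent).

Profit: ZAR 172,228.54

Profitable loop is ZAR → JPY → CHF → ZAR:
ZAR 6,097,000.00 × 6.2446 = JPY 38,073,326
JPY 38,073,326 × 0.0082587 = CHF 314,436.18
CHF 314,436.18 × 19.938 = ZAR 6,269,228.54
Profit = ZAR 6,269,228.54 − ZAR 6,097,000.00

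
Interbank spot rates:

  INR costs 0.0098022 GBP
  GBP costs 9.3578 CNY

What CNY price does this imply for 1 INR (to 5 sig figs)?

INR/CNY = 0.091727

1 INR × 0.0098022 = 0.0098022 GBP
0.0098022 GBP × 9.3578 = 0.091727 CNY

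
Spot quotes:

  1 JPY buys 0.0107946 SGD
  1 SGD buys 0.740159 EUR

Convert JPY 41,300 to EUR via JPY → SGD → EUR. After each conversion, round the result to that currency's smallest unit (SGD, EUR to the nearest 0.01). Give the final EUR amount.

JPY 41,300 × 0.0107946 = SGD 445.82
SGD 445.82 × 0.740159 = EUR 329.98

EUR 329.98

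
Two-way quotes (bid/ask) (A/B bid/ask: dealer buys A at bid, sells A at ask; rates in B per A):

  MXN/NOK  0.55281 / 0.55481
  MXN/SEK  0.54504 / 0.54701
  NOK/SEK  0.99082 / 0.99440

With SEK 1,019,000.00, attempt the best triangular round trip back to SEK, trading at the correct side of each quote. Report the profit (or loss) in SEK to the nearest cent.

Net profit: SEK 1,350.95

Best loop SEK → MXN → NOK → SEK:
SEK 1,019,000.00 ÷ 0.54701 (buy MXN at ask) = MXN 1,862,854.43
MXN 1,862,854.43 × 0.55281 (sell MXN at bid) = NOK 1,029,804.56
NOK 1,029,804.56 × 0.99082 (sell NOK at bid) = SEK 1,020,350.95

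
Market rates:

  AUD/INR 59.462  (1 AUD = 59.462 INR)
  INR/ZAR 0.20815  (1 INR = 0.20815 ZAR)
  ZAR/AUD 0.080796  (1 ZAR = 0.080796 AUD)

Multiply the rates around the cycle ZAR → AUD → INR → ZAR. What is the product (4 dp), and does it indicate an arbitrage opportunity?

1.0000 (no arbitrage)

Around ZAR → AUD → INR → ZAR: 1 × 0.080796 × 59.462 × 0.20815 = 1.000013
Product ≈ 1 (deviation 0.001%, within rounding noise).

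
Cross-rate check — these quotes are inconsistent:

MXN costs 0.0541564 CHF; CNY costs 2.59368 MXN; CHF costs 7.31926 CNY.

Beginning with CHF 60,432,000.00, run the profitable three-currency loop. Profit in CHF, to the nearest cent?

Profit: CHF 1,697,852.52

Profitable loop is CHF → CNY → MXN → CHF:
CHF 60,432,000.00 × 7.31926 = CNY 442,317,520.32
CNY 442,317,520.32 × 2.59368 = MXN 1,147,230,106.10
MXN 1,147,230,106.10 × 0.0541564 = CHF 62,129,852.52
Profit = CHF 62,129,852.52 − CHF 60,432,000.00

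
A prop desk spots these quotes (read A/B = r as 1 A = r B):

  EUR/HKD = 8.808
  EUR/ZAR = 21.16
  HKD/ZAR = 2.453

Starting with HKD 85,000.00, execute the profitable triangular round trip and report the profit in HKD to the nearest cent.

Profitable loop is HKD → ZAR → EUR → HKD:
HKD 85,000.00 × 2.453 = ZAR 208,505.00
ZAR 208,505.00 ÷ 21.16 = EUR 9,853.73
EUR 9,853.73 × 8.808 = HKD 86,791.68
Profit = HKD 86,791.68 − HKD 85,000.00

Profit: HKD 1,791.68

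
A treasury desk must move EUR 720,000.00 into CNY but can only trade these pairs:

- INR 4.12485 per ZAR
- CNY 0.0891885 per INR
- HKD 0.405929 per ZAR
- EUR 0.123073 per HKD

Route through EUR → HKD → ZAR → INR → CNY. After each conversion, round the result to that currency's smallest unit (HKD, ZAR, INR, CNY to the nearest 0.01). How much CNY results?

EUR 720,000.00 ÷ 0.123073 = HKD 5,850,186.47
HKD 5,850,186.47 ÷ 0.405929 = ZAR 14,411,846.58
ZAR 14,411,846.58 × 4.12485 = INR 59,446,705.37
INR 59,446,705.37 × 0.0891885 = CNY 5,301,962.48

CNY 5,301,962.48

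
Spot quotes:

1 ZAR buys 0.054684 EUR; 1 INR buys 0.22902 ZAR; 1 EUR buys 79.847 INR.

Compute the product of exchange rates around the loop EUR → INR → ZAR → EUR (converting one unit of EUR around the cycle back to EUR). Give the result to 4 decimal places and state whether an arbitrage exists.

1.0000 (no arbitrage)

Around EUR → INR → ZAR → EUR: 1 × 79.847 × 0.22902 × 0.054684 = 0.999982
Product ≈ 1 (deviation 0.002%, within rounding noise).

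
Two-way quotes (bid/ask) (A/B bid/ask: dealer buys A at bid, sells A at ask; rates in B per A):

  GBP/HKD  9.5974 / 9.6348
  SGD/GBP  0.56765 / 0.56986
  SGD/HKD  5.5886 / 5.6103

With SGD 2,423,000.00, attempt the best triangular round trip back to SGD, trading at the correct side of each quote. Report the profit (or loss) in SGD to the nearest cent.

Best loop SGD → HKD → GBP → SGD:
SGD 2,423,000.00 × 5.5886 (sell SGD at bid) = HKD 13,541,177.80
HKD 13,541,177.80 ÷ 9.6348 (buy GBP at ask) = GBP 1,405,444.62
GBP 1,405,444.62 ÷ 0.56986 (buy SGD at ask) = SGD 2,466,298.07

Net profit: SGD 43,298.07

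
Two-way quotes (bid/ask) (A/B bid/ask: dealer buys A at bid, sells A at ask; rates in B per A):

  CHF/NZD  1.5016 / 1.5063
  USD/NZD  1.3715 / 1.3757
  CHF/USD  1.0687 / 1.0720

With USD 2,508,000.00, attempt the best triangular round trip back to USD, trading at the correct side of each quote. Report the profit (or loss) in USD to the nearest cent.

Best loop USD → CHF → NZD → USD:
USD 2,508,000.00 ÷ 1.0720 (buy CHF at ask) = CHF 2,339,552.24
CHF 2,339,552.24 × 1.5016 (sell CHF at bid) = NZD 3,513,071.64
NZD 3,513,071.64 ÷ 1.3757 (buy USD at ask) = USD 2,553,661.15

Net profit: USD 45,661.15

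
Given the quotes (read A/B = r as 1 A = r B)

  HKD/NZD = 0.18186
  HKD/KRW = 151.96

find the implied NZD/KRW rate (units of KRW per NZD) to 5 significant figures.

NZD/KRW = 835.59

1 NZD ÷ 0.18186 = 5.49874 HKD
5.49874 HKD × 151.96 = 835.588 KRW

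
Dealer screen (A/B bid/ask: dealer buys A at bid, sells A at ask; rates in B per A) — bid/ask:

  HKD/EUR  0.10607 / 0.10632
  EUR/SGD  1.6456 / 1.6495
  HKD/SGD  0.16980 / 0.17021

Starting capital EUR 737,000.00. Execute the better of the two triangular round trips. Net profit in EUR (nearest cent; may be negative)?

Best loop EUR → SGD → HKD → EUR:
EUR 737,000.00 × 1.6456 (sell EUR at bid) = SGD 1,212,807.20
SGD 1,212,807.20 ÷ 0.17021 (buy HKD at ask) = HKD 7,125,358.09
HKD 7,125,358.09 × 0.10607 (sell HKD at bid) = EUR 755,786.73

Net profit: EUR 18,786.73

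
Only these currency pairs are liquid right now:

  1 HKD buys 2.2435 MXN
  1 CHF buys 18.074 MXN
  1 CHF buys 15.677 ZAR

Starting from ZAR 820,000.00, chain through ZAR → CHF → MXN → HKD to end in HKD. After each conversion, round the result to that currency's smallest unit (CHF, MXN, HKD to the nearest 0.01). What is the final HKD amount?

ZAR 820,000.00 ÷ 15.677 = CHF 52,305.93
CHF 52,305.93 × 18.074 = MXN 945,377.38
MXN 945,377.38 ÷ 2.2435 = HKD 421,385.06

HKD 421,385.06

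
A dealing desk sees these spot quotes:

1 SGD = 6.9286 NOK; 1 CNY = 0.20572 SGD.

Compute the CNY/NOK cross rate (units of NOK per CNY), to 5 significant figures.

1 CNY × 0.20572 = 0.20572 SGD
0.20572 SGD × 6.9286 = 1.42535 NOK

CNY/NOK = 1.4254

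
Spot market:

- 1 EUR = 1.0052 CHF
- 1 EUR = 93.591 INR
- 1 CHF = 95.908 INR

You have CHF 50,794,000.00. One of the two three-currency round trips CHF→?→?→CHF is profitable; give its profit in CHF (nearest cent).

Profit: CHF 1,528,157.23

Profitable loop is CHF → INR → EUR → CHF:
CHF 50,794,000.00 × 95.908 = INR 4,871,550,952.00
INR 4,871,550,952.00 ÷ 93.591 = EUR 52,051,489.48
EUR 52,051,489.48 × 1.0052 = CHF 52,322,157.23
Profit = CHF 52,322,157.23 − CHF 50,794,000.00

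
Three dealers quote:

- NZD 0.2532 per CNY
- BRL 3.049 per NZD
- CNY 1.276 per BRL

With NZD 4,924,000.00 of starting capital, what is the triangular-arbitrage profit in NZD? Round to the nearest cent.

Profitable loop is NZD → CNY → BRL → NZD:
NZD 4,924,000.00 ÷ 0.2532 = CNY 19,447,077.41
CNY 19,447,077.41 ÷ 1.276 = BRL 15,240,656.28
BRL 15,240,656.28 ÷ 3.049 = NZD 4,998,575.36
Profit = NZD 4,998,575.36 − NZD 4,924,000.00

Profit: NZD 74,575.36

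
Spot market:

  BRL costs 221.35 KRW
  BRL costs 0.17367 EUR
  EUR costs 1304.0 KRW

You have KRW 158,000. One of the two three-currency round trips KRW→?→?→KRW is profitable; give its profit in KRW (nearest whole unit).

Profitable loop is KRW → BRL → EUR → KRW:
KRW 158,000 ÷ 221.35 = BRL 713.80
BRL 713.80 × 0.17367 = EUR 123.97
EUR 123.97 × 1304.0 = KRW 161,652
Profit = KRW 161,652 − KRW 158,000

Profit: KRW 3,652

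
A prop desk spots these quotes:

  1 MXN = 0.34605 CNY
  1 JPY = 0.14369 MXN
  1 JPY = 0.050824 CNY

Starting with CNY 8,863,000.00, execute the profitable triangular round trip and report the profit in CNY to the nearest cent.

Profitable loop is CNY → MXN → JPY → CNY:
CNY 8,863,000.00 ÷ 0.34605 = MXN 25,611,905.79
MXN 25,611,905.79 ÷ 0.14369 = JPY 178,244,177
JPY 178,244,177 × 0.050824 = CNY 9,059,082.05
Profit = CNY 9,059,082.05 − CNY 8,863,000.00

Profit: CNY 196,082.05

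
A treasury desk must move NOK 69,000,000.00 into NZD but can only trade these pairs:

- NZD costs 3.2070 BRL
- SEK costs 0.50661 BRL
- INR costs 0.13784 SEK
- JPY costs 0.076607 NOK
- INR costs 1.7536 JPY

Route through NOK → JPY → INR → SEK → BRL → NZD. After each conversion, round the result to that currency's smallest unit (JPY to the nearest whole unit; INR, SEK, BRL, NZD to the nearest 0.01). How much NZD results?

NOK 69,000,000.00 ÷ 0.076607 = JPY 900,700,980
JPY 900,700,980 ÷ 1.7536 = INR 513,629,664.69
INR 513,629,664.69 × 0.13784 = SEK 70,798,712.98
SEK 70,798,712.98 × 0.50661 = BRL 35,867,335.98
BRL 35,867,335.98 ÷ 3.2070 = NZD 11,184,077.32

NZD 11,184,077.32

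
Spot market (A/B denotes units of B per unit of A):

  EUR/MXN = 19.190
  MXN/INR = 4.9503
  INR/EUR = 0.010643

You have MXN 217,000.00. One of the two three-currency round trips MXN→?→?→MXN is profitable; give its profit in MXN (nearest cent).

Profit: MXN 2,396.80

Profitable loop is MXN → INR → EUR → MXN:
MXN 217,000.00 × 4.9503 = INR 1,074,215.10
INR 1,074,215.10 × 0.010643 = EUR 11,432.87
EUR 11,432.87 × 19.190 = MXN 219,396.80
Profit = MXN 219,396.80 − MXN 217,000.00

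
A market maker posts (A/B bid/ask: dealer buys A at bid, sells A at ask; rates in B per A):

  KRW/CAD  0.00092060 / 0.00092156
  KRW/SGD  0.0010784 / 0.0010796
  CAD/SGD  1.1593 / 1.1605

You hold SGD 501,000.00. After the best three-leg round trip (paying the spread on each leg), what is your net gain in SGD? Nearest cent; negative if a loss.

Net profit: SGD 4,183.14

Best loop SGD → CAD → KRW → SGD:
SGD 501,000.00 ÷ 1.1605 (buy CAD at ask) = CAD 431,710.47
CAD 431,710.47 ÷ 0.00092156 (buy KRW at ask) = KRW 468,456,172
KRW 468,456,172 × 0.0010784 (sell KRW at bid) = SGD 505,183.14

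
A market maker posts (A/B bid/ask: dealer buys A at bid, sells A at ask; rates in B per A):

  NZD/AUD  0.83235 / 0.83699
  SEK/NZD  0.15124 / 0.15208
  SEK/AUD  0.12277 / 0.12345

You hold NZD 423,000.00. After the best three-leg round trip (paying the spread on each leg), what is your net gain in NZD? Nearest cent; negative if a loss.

Net profit: NZD 8,342.18

Best loop NZD → AUD → SEK → NZD:
NZD 423,000.00 × 0.83235 (sell NZD at bid) = AUD 352,084.05
AUD 352,084.05 ÷ 0.12345 (buy SEK at ask) = SEK 2,852,037.67
SEK 2,852,037.67 × 0.15124 (sell SEK at bid) = NZD 431,342.18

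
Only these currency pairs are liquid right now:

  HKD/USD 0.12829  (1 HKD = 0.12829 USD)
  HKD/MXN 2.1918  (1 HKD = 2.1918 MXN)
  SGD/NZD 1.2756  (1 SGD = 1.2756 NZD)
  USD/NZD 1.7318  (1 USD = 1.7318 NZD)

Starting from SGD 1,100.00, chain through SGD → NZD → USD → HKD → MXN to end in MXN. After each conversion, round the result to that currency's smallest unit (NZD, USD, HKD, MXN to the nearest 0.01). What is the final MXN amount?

SGD 1,100.00 × 1.2756 = NZD 1,403.16
NZD 1,403.16 ÷ 1.7318 = USD 810.23
USD 810.23 ÷ 0.12829 = HKD 6,315.61
HKD 6,315.61 × 2.1918 = MXN 13,842.55

MXN 13,842.55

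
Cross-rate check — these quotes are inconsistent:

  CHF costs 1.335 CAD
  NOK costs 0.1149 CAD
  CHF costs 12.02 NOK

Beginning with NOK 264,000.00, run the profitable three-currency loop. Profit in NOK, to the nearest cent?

Profit: NOK 9,116.01

Profitable loop is NOK → CAD → CHF → NOK:
NOK 264,000.00 × 0.1149 = CAD 30,333.60
CAD 30,333.60 ÷ 1.335 = CHF 22,721.80
CHF 22,721.80 × 12.02 = NOK 273,116.01
Profit = NOK 273,116.01 − NOK 264,000.00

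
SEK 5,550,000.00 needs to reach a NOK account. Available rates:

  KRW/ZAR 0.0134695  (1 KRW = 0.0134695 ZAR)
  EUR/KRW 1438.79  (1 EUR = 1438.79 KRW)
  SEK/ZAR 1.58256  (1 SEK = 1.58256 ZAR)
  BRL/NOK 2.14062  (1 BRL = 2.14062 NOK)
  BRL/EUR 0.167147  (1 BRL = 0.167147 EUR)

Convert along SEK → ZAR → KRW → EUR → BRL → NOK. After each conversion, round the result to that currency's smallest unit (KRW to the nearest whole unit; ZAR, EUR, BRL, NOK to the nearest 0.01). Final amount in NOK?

SEK 5,550,000.00 × 1.58256 = ZAR 8,783,208.00
ZAR 8,783,208.00 ÷ 0.0134695 = KRW 652,081,221
KRW 652,081,221 ÷ 1438.79 = EUR 453,215.01
EUR 453,215.01 ÷ 0.167147 = BRL 2,711,475.59
BRL 2,711,475.59 × 2.14062 = NOK 5,804,238.88

NOK 5,804,238.88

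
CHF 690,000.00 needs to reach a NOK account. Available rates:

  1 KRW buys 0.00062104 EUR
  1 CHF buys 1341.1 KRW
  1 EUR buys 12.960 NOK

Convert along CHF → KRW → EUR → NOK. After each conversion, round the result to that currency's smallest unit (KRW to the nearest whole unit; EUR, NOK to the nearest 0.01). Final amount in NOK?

CHF 690,000.00 × 1341.1 = KRW 925,359,000
KRW 925,359,000 × 0.00062104 = EUR 574,684.95
EUR 574,684.95 × 12.960 = NOK 7,447,916.95

NOK 7,447,916.95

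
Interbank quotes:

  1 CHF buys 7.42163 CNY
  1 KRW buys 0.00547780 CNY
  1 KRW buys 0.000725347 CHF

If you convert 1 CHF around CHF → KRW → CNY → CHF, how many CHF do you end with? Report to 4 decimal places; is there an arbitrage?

Around CHF → KRW → CNY → CHF: 1 ÷ 0.000725347 × 0.00547780 ÷ 7.42163 = 1.017562
Product > 1; profitable direction is CHF → KRW → CNY → CHF.

1.0176 (arbitrage exists)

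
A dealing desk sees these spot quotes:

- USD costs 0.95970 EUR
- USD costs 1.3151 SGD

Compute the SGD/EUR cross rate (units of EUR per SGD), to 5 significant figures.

SGD/EUR = 0.72975

1 SGD ÷ 1.3151 = 0.760398 USD
0.760398 USD × 0.95970 = 0.729754 EUR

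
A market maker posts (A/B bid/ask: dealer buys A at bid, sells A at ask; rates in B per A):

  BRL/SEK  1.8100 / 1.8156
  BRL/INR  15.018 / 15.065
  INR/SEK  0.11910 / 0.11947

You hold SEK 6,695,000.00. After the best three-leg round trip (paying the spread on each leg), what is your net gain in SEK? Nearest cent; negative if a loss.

Best loop SEK → INR → BRL → SEK:
SEK 6,695,000.00 ÷ 0.11947 (buy INR at ask) = INR 56,039,173.01
INR 56,039,173.01 ÷ 15.065 (buy BRL at ask) = BRL 3,719,825.62
BRL 3,719,825.62 × 1.8100 (sell BRL at bid) = SEK 6,732,884.38

Net profit: SEK 37,884.38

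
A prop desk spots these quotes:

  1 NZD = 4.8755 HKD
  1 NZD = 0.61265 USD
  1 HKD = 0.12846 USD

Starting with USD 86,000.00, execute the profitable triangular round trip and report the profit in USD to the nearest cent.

Profit: USD 1,917.05

Profitable loop is USD → NZD → HKD → USD:
USD 86,000.00 ÷ 0.61265 = NZD 140,373.79
NZD 140,373.79 × 4.8755 = HKD 684,392.39
HKD 684,392.39 × 0.12846 = USD 87,917.05
Profit = USD 87,917.05 − USD 86,000.00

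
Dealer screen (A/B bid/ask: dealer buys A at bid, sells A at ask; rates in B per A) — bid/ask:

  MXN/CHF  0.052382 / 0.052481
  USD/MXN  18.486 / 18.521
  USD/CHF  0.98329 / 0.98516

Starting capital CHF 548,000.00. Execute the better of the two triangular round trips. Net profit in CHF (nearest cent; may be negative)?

Net profit: CHF 6,364.80

Best loop CHF → MXN → USD → CHF:
CHF 548,000.00 ÷ 0.052481 (buy MXN at ask) = MXN 10,441,874.20
MXN 10,441,874.20 ÷ 18.521 (buy USD at ask) = USD 563,785.66
USD 563,785.66 × 0.98329 (sell USD at bid) = CHF 554,364.80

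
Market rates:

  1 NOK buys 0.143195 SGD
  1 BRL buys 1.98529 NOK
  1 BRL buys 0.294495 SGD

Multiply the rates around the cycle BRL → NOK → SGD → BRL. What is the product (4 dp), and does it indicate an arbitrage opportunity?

Around BRL → NOK → SGD → BRL: 1 × 1.98529 × 0.143195 ÷ 0.294495 = 0.965326
Product < 1; profitable direction is BRL → SGD → NOK → BRL.

0.9653 (arbitrage exists)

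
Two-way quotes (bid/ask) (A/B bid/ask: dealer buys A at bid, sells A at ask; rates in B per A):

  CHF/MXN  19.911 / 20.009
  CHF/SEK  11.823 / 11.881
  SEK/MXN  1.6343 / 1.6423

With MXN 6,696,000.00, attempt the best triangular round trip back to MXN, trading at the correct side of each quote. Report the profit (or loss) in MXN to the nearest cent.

Best loop MXN → SEK → CHF → MXN:
MXN 6,696,000.00 ÷ 1.6423 (buy SEK at ask) = SEK 4,077,208.79
SEK 4,077,208.79 ÷ 11.881 (buy CHF at ask) = CHF 343,170.51
CHF 343,170.51 × 19.911 (sell CHF at bid) = MXN 6,832,867.96

Net profit: MXN 136,867.96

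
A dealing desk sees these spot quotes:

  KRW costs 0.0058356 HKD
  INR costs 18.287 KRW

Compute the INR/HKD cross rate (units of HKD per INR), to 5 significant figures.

INR/HKD = 0.10672

1 INR × 18.287 = 18.287 KRW
18.287 KRW × 0.0058356 = 0.106716 HKD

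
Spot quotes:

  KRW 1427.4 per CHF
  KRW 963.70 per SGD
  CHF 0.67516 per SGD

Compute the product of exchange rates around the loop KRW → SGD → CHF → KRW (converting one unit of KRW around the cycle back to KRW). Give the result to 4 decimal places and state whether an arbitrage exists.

1.0000 (no arbitrage)

Around KRW → SGD → CHF → KRW: 1 ÷ 963.70 × 0.67516 × 1427.4 = 1.000024
Product ≈ 1 (deviation 0.002%, within rounding noise).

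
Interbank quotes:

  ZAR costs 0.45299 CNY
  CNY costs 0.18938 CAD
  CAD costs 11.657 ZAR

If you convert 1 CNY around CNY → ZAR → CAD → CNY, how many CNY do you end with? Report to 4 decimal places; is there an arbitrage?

Around CNY → ZAR → CAD → CNY: 1 ÷ 0.45299 ÷ 11.657 ÷ 0.18938 = 0.999978
Product ≈ 1 (deviation 0.002%, within rounding noise).

1.0000 (no arbitrage)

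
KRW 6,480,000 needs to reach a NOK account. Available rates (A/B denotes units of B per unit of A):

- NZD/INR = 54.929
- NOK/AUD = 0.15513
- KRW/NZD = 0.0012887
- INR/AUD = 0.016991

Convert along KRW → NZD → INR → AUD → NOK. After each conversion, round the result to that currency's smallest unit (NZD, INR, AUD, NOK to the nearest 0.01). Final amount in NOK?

KRW 6,480,000 × 0.0012887 = NZD 8,350.78
NZD 8,350.78 × 54.929 = INR 458,699.99
INR 458,699.99 × 0.016991 = AUD 7,793.77
AUD 7,793.77 ÷ 0.15513 = NOK 50,240.25

NOK 50,240.25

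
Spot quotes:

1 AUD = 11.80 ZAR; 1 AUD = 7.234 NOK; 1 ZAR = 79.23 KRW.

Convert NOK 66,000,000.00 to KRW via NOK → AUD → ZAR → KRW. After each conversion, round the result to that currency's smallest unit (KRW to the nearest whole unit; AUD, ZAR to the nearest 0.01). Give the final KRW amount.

KRW 8,529,765,551

NOK 66,000,000.00 ÷ 7.234 = AUD 9,123,583.08
AUD 9,123,583.08 × 11.80 = ZAR 107,658,280.34
ZAR 107,658,280.34 × 79.23 = KRW 8,529,765,551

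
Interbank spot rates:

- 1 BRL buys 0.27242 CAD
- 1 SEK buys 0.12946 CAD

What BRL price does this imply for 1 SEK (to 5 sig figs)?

SEK/BRL = 0.47522

1 SEK × 0.12946 = 0.12946 CAD
0.12946 CAD ÷ 0.27242 = 0.475222 BRL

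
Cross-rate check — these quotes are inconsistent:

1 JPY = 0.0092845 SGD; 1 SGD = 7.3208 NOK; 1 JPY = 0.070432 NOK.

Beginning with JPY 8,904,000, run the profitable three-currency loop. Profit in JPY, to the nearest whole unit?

Profitable loop is JPY → NOK → SGD → JPY:
JPY 8,904,000 × 0.070432 = NOK 627,126.53
NOK 627,126.53 ÷ 7.3208 = SGD 85,663.66
SGD 85,663.66 ÷ 0.0092845 = JPY 9,226,524
Profit = JPY 9,226,524 − JPY 8,904,000

Profit: JPY 322,524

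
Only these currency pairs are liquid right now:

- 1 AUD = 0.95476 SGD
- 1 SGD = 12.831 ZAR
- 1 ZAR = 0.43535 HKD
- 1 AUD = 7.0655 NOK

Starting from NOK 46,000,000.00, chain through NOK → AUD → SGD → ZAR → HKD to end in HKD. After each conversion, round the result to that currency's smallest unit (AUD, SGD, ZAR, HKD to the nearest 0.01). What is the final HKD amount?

NOK 46,000,000.00 ÷ 7.0655 = AUD 6,510,508.81
AUD 6,510,508.81 × 0.95476 = SGD 6,215,973.39
SGD 6,215,973.39 × 12.831 = ZAR 79,757,154.57
ZAR 79,757,154.57 × 0.43535 = HKD 34,722,277.24

HKD 34,722,277.24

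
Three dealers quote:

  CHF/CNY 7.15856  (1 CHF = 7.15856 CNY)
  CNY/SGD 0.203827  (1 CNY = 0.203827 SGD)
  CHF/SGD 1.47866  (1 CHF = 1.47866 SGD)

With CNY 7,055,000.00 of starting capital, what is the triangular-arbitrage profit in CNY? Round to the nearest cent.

Profitable loop is CNY → CHF → SGD → CNY:
CNY 7,055,000.00 ÷ 7.15856 = CHF 985,533.40
CHF 985,533.40 × 1.47866 = SGD 1,457,268.82
SGD 1,457,268.82 ÷ 0.203827 = CNY 7,149,537.71
Profit = CNY 7,149,537.71 − CNY 7,055,000.00

Profit: CNY 94,537.71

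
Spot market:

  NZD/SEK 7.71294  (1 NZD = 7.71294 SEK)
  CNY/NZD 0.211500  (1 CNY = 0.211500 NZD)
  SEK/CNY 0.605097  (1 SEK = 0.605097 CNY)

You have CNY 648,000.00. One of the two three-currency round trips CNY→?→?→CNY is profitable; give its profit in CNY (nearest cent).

Profit: CNY 8,477.25

Profitable loop is CNY → SEK → NZD → CNY:
CNY 648,000.00 ÷ 0.605097 = SEK 1,070,902.68
SEK 1,070,902.68 ÷ 7.71294 = NZD 138,844.94
NZD 138,844.94 ÷ 0.211500 = CNY 656,477.25
Profit = CNY 656,477.25 − CNY 648,000.00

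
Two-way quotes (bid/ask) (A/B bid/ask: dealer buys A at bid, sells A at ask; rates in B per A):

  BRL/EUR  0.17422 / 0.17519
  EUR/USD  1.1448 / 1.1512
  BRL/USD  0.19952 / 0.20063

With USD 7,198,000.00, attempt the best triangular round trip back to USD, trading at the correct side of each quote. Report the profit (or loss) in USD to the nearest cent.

Net result: USD -42,440.47 (no profitable arbitrage after spreads)

Best loop USD → BRL → EUR → USD:
USD 7,198,000.00 ÷ 0.20063 (buy BRL at ask) = BRL 35,876,987.49
BRL 35,876,987.49 × 0.17422 (sell BRL at bid) = EUR 6,250,488.76
EUR 6,250,488.76 × 1.1448 (sell EUR at bid) = USD 7,155,559.53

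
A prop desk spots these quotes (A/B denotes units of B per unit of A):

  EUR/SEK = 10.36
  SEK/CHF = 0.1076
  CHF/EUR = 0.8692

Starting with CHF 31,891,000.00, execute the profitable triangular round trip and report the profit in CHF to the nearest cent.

Profitable loop is CHF → SEK → EUR → CHF:
CHF 31,891,000.00 ÷ 0.1076 = SEK 296,384,758.36
SEK 296,384,758.36 ÷ 10.36 = EUR 28,608,567.41
EUR 28,608,567.41 ÷ 0.8692 = CHF 32,913,676.27
Profit = CHF 32,913,676.27 − CHF 31,891,000.00

Profit: CHF 1,022,676.27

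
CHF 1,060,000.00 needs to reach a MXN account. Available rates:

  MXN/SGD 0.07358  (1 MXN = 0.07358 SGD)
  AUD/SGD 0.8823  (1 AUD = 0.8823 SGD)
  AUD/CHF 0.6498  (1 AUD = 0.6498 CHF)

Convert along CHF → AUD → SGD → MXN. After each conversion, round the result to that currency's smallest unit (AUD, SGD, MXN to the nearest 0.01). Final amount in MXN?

CHF 1,060,000.00 ÷ 0.6498 = AUD 1,631,271.16
AUD 1,631,271.16 × 0.8823 = SGD 1,439,270.54
SGD 1,439,270.54 ÷ 0.07358 = MXN 19,560,621.64

MXN 19,560,621.64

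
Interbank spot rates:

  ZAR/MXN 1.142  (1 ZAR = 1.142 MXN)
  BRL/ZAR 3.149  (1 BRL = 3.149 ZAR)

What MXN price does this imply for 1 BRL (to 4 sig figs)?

BRL/MXN = 3.596

1 BRL × 3.149 = 3.149 ZAR
3.149 ZAR × 1.142 = 3.59616 MXN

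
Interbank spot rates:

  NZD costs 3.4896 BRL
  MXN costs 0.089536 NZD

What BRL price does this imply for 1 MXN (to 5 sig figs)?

1 MXN × 0.089536 = 0.089536 NZD
0.089536 NZD × 3.4896 = 0.312445 BRL

MXN/BRL = 0.31244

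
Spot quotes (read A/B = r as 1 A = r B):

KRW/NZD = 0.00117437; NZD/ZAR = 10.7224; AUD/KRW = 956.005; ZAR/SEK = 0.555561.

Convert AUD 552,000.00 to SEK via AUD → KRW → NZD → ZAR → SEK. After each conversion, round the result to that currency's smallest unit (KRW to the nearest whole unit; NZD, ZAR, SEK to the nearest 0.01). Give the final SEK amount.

AUD 552,000.00 × 956.005 = KRW 527,714,760
KRW 527,714,760 × 0.00117437 = NZD 619,732.38
NZD 619,732.38 × 10.7224 = ZAR 6,645,018.47
ZAR 6,645,018.47 × 0.555561 = SEK 3,691,713.11

SEK 3,691,713.11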